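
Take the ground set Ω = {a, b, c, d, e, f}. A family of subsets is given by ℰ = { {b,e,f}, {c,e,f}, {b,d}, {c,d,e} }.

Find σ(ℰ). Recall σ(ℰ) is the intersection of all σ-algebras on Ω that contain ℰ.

Start: ℰ ∪ {∅, Ω} = { {}, {b,d}, {b,e,f}, {c,d,e}, {c,e,f}, Ω }.
Step 1 adds 9:
  {a,b,d}  = complement {c,e,f}
  {a,b,f}  = complement {c,d,e}
  {a,c,d}  = complement {b,e,f}
  {a,c,e,f}  = complement {b,d}
  {b,c,d,e}  = {c,d,e} ∪ {b,d}
  {b,c,e,f}  = {c,e,f} ∪ {b,e,f}
  {b,d,e,f}  = {b,e,f} ∪ {b,d}
  {c,d,e,f}  = {c,d,e} ∪ {c,e,f}
  {b,c,d,e,f}  = {c,d,e} ∪ {b,e,f}
  |family| = 15
Step 2. New:
  {a}  = complement {b,c,d,e,f}
  {a,b}  = complement {c,d,e,f}
  {a,c}  = complement {b,d,e,f}
  {a,d}  = complement {b,c,e,f}
  {a,f}  = complement {b,c,d,e}
  {a,b,c,d}  = {a,b,d} ∪ {a,c,d}
  {a,b,d,f}  = {a,b,d} ∪ {a,b,f}
  {a,b,e,f}  = {b,e,f} ∪ {a,b,f}
  {a,c,d,e}  = {c,d,e} ∪ {a,c,d}
  {a,b,c,d,e}  = {c,d,e} ∪ {a,b,d}
  {a,b,c,d,f}  = {a,c,d} ∪ {a,b,f}
  {a,b,c,e,f}  = {a,c,e,f} ∪ {b,e,f}
  {a,b,d,e,f}  = {b,e,f} ∪ {a,b,d}
  {a,c,d,e,f}  = {a,c,e,f} ∪ {c,d,e}
  |family| = 29
Step 3. New:
  {b}  = complement {a,c,d,e,f}
  {c}  = complement {a,b,d,e,f}
  {d}  = complement {a,b,c,e,f}
  {e}  = complement {a,b,c,d,f}
  {f}  = complement {a,b,c,d,e}
  {b,f}  = complement {a,c,d,e}
  {c,d}  = complement {a,b,e,f}
  {c,e}  = complement {a,b,d,f}
  {e,f}  = complement {a,b,c,d}
  {a,b,c}  = {a,c} ∪ {a,b}
  {a,c,f}  = {a,f} ∪ {a,c}
  {a,d,f}  = {a,f} ∪ {a,d}
  {a,b,c,f}  = {a,c} ∪ {a,b,f}
  {a,c,d,f}  = {a,f} ∪ {a,c,d}
  |family| = 43
Step 4. New:
  {a,e}  = {a} ∪ {e}
  {b,c}  = {b} ∪ {c}
  {b,e}  = complement {a,c,d,f}
  {c,f}  = {c} ∪ {f}
  {d,e}  = complement {a,b,c,f}
  {d,f}  = {d} ∪ {f}
  {a,b,e}  = {a,b} ∪ {e}
  {a,c,e}  = {a,c} ∪ {c,e}
  {a,d,e}  = {a,d} ∪ {e}
  {a,e,f}  = {a,f} ∪ {e,f}
  {b,c,d}  = {c,d} ∪ {b}
  {b,c,e}  = complement {a,d,f}
  {b,c,f}  = {b,f} ∪ {c}
  {b,d,e}  = complement {a,c,f}
  {b,d,f}  = {b,f} ∪ {d}
  {c,d,f}  = {c,d} ∪ {f}
  {d,e,f}  = complement {a,b,c}
  {a,b,c,e}  = {c,e} ∪ {a,b,c}
  {a,b,d,e}  = {a,b,d} ∪ {e}
  {a,d,e,f}  = {e,f} ∪ {a,d,f}
  {b,c,d,f}  = {c,d} ∪ {b,f}
  |family| = 64
Step 5: already closed under ᶜ and ∪.

|σ(ℰ)| = 64.  σ(ℰ) = { {}, {a}, {b}, {c}, {d}, {e}, {f}, {a,b}, {a,c}, {a,d}, {a,e}, {a,f}, {b,c}, {b,d}, {b,e}, {b,f}, {c,d}, {c,e}, {c,f}, {d,e}, {d,f}, {e,f}, {a,b,c}, {a,b,d}, {a,b,e}, {a,b,f}, {a,c,d}, {a,c,e}, {a,c,f}, {a,d,e}, {a,d,f}, {a,e,f}, {b,c,d}, {b,c,e}, {b,c,f}, {b,d,e}, {b,d,f}, {b,e,f}, {c,d,e}, {c,d,f}, {c,e,f}, {d,e,f}, {a,b,c,d}, {a,b,c,e}, {a,b,c,f}, {a,b,d,e}, {a,b,d,f}, {a,b,e,f}, {a,c,d,e}, {a,c,d,f}, {a,c,e,f}, {a,d,e,f}, {b,c,d,e}, {b,c,d,f}, {b,c,e,f}, {b,d,e,f}, {c,d,e,f}, {a,b,c,d,e}, {a,b,c,d,f}, {a,b,c,e,f}, {a,b,d,e,f}, {a,c,d,e,f}, {b,c,d,e,f}, Ω }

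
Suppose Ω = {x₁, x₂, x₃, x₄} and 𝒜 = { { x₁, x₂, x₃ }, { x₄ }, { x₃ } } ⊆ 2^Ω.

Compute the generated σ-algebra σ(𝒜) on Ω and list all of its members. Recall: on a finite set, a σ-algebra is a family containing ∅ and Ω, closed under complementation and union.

Begin from { {  }, { x₃ }, { x₄ }, { x₁, x₂, x₃ }, Ω } (that is, 𝒜 plus ∅ and Ω).
Iteration 1: 2 new —
  { x₃, x₄ }  = { x₃ } ∪ { x₄ }
  { x₁, x₂, x₄ }  = { x₃ }ᶜ
  (now 7)
Iteration 2 adds 1:
  { x₁, x₂ }  = { x₃, x₄ }ᶜ
  (now 8)
Iteration 3 adds nothing — fixpoint reached.

σ(𝒜) = { {  }, { x₃ }, { x₄ }, { x₁, x₂ }, { x₃, x₄ }, { x₁, x₂, x₃ }, { x₁, x₂, x₄ }, Ω }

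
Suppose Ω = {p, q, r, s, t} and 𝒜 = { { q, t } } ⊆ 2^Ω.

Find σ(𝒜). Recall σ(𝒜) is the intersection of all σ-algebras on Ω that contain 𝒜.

Initial family (3 sets): { {}, { q, t }, Ω }.
Pass 1: +1 →
  { p, r, s }  = { q, t }ᶜ
  — 4 sets.
Pass 2: closed — nothing new.

|σ(𝒜)| = 4.  σ(𝒜) = { {}, { q, t }, { p, r, s }, Ω }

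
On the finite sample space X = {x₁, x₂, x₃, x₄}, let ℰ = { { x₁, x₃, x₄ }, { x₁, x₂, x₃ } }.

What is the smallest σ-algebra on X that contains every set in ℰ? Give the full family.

Seed the family with ℰ together with ∅ and X: { {}, { x₁, x₂, x₃ }, { x₁, x₃, x₄ }, X }.
Round 1: +2 →
  { x₂ }  = complement { x₁, x₃, x₄ }
  { x₄ }  = complement { x₁, x₂, x₃ }
  |family| = 6
Round 2: 1 new —
  { x₂, x₄ }  = { x₄ } ∪ { x₂ }
  |family| = 7
Round 3: +1 →
  { x₁, x₃ }  = complement { x₂, x₄ }
  |family| = 8
Round 4: no new sets; the family is a σ-algebra.

|σ(ℰ)| = 8.  σ(ℰ) = { {}, { x₂ }, { x₄ }, { x₁, x₃ }, { x₂, x₄ }, { x₁, x₂, x₃ }, { x₁, x₃, x₄ }, X }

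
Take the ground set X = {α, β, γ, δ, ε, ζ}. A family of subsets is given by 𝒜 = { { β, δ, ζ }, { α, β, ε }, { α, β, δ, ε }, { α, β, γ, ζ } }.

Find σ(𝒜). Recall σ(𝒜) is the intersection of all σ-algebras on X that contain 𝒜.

σ(𝒜) = { {  }, { α }, { β }, { γ }, { δ }, { ε }, { ζ }, { α, β }, { α, γ }, { α, δ }, { α, ε }, { α, ζ }, { β, γ }, { β, δ }, { β, ε }, { β, ζ }, { γ, δ }, { γ, ε }, { γ, ζ }, { δ, ε }, { δ, ζ }, { ε, ζ }, { α, β, γ }, { α, β, δ }, { α, β, ε }, { α, β, ζ }, { α, γ, δ }, { α, γ, ε }, { α, γ, ζ }, { α, δ, ε }, { α, δ, ζ }, { α, ε, ζ }, { β, γ, δ }, { β, γ, ε }, { β, γ, ζ }, { β, δ, ε }, { β, δ, ζ }, { β, ε, ζ }, { γ, δ, ε }, { γ, δ, ζ }, { γ, ε, ζ }, { δ, ε, ζ }, { α, β, γ, δ }, { α, β, γ, ε }, { α, β, γ, ζ }, { α, β, δ, ε }, { α, β, δ, ζ }, { α, β, ε, ζ }, { α, γ, δ, ε }, { α, γ, δ, ζ }, { α, γ, ε, ζ }, { α, δ, ε, ζ }, { β, γ, δ, ε }, { β, γ, δ, ζ }, { β, γ, ε, ζ }, { β, δ, ε, ζ }, { γ, δ, ε, ζ }, { α, β, γ, δ, ε }, { α, β, γ, δ, ζ }, { α, β, γ, ε, ζ }, { α, β, δ, ε, ζ }, { α, γ, δ, ε, ζ }, { β, γ, δ, ε, ζ }, X }

Trace:
Begin from { {  }, { α, β, ε }, { β, δ, ζ }, { α, β, γ, ζ }, { α, β, δ, ε }, X } (that is, 𝒜 plus ∅ and X).
Step 1: +7 →
  { γ, ζ }  = { α, β, δ, ε }ᶜ
  { δ, ε }  = { α, β, γ, ζ }ᶜ
  { α, γ, ε }  = { β, δ, ζ }ᶜ
  { γ, δ, ζ }  = { α, β, ε }ᶜ
  { α, β, γ, δ, ζ }  = { β, δ, ζ } ∪ { α, β, γ, ζ }
  { α, β, γ, ε, ζ }  = { α, β, ε } ∪ { α, β, γ, ζ }
  { α, β, δ, ε, ζ }  = { β, δ, ζ } ∪ { α, β, ε }
  [13 total]
Step 2 (11 new):
  { γ }  = { α, β, δ, ε, ζ }ᶜ
  { δ }  = { α, β, γ, ε, ζ }ᶜ
  { ε }  = { α, β, γ, δ, ζ }ᶜ
  { α, β, γ, ε }  = { α, γ, ε } ∪ { α, β, ε }
  { α, γ, δ, ε }  = { α, γ, ε } ∪ { δ, ε }
  { α, γ, ε, ζ }  = { α, γ, ε } ∪ { γ, ζ }
  { β, γ, δ, ζ }  = { β, δ, ζ } ∪ { γ, ζ }
  { β, δ, ε, ζ }  = { β, δ, ζ } ∪ { δ, ε }
  { γ, δ, ε, ζ }  = { δ, ε } ∪ { γ, ζ }
  { α, β, γ, δ, ε }  = { α, γ, ε } ∪ { α, β, δ, ε }
  { α, γ, δ, ε, ζ }  = { α, γ, ε } ∪ { γ, δ, ζ }
  [24 total]
Step 3 adds 13:
  { β }  = { α, γ, δ, ε, ζ }ᶜ
  { ζ }  = { α, β, γ, δ, ε }ᶜ
  { α, β }  = { γ, δ, ε, ζ }ᶜ
  { α, γ }  = { β, δ, ε, ζ }ᶜ
  { α, ε }  = { β, γ, δ, ζ }ᶜ
  { β, δ }  = { α, γ, ε, ζ }ᶜ
  { β, ζ }  = { α, γ, δ, ε }ᶜ
  { γ, δ }  = { γ } ∪ { δ }
  { γ, ε }  = { ε } ∪ { γ }
  { δ, ζ }  = { α, β, γ, ε }ᶜ
  { γ, δ, ε }  = { δ, ε } ∪ { γ }
  { γ, ε, ζ }  = { ε } ∪ { γ, ζ }
  { β, γ, δ, ε, ζ }  = { β, δ, ζ } ∪ { γ, δ, ε, ζ }
  [37 total]
Step 4 (24 new):
  { α }  = { β, γ, δ, ε, ζ }ᶜ
  { β, γ }  = { β } ∪ { γ }
  { β, ε }  = { β } ∪ { ε }
  { ε, ζ }  = { ζ } ∪ { ε }
  { α, β, γ }  = { α, β } ∪ { γ }
  { α, β, δ }  = { γ, ε, ζ }ᶜ
  { α, β, ζ }  = { γ, δ, ε }ᶜ
  { α, γ, δ }  = { γ, δ } ∪ { α, γ }
  { α, γ, ζ }  = { ζ } ∪ { α, γ }
  { α, δ, ε }  = { δ, ε } ∪ { α, ε }
  { α, ε, ζ }  = { ζ } ∪ { α, ε }
  { β, γ, δ }  = { γ, δ } ∪ { β }
  { β, γ, ε }  = { β } ∪ { γ, ε }
  { β, γ, ζ }  = { β } ∪ { γ, ζ }
  { β, δ, ε }  = { β } ∪ { δ, ε }
  { β, ε, ζ }  = { β, ζ } ∪ { ε }
  { δ, ε, ζ }  = { ζ } ∪ { δ, ε }
  { α, β, γ, δ }  = { γ, δ } ∪ { α, β }
  { α, β, δ, ζ }  = { γ, ε }ᶜ
  { α, β, ε, ζ }  = { γ, δ }ᶜ
  { α, γ, δ, ζ }  = { α, γ } ∪ { γ, δ, ζ }
  { α, δ, ε, ζ }  = { α, ε } ∪ { δ, ζ }
  { β, γ, δ, ε }  = { γ, δ, ε } ∪ { β }
  { β, γ, ε, ζ }  = { β } ∪ { γ, ε, ζ }
  [61 total]
Step 5 adds 3:
  { α, δ }  = { β, γ, ε, ζ }ᶜ
  { α, ζ }  = { β, γ, δ, ε }ᶜ
  { α, δ, ζ }  = { β, γ, ε }ᶜ
  [64 total]
Step 6: closed — nothing new.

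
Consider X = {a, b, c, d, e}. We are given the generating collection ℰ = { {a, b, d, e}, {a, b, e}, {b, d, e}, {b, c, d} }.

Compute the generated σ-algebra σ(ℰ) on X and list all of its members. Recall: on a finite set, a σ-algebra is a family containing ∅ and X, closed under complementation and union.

|σ(ℰ)| = 32.  σ(ℰ) = { {}, {a}, {b}, {c}, {d}, {e}, {a, b}, {a, c}, {a, d}, {a, e}, {b, c}, {b, d}, {b, e}, {c, d}, {c, e}, {d, e}, {a, b, c}, {a, b, d}, {a, b, e}, {a, c, d}, {a, c, e}, {a, d, e}, {b, c, d}, {b, c, e}, {b, d, e}, {c, d, e}, {a, b, c, d}, {a, b, c, e}, {a, b, d, e}, {a, c, d, e}, {b, c, d, e}, X }

Working:
Take S₀ = ℰ ∪ {∅, X} = { {}, {a, b, e}, {b, c, d}, {b, d, e}, {a, b, d, e}, X }.
Step 1. New:
  {c}  = ᶜ of {a, b, d, e}
  {a, c}  = ᶜ of {b, d, e}
  {a, e}  = ᶜ of {b, c, d}
  {c, d}  = ᶜ of {a, b, e}
  {b, c, d, e}  = {b, c, d} ∪ {b, d, e}
  — 11 sets.
Step 2: +6 →
  {a}  = ᶜ of {b, c, d, e}
  {a, c, d}  = {c, d} ∪ {a, c}
  {a, c, e}  = {c} ∪ {a, e}
  {a, b, c, d}  = {b, c, d} ∪ {a, c}
  {a, b, c, e}  = {c} ∪ {a, b, e}
  {a, c, d, e}  = {c, d} ∪ {a, e}
  — 17 sets.
Step 3: +5 →
  {b}  = ᶜ of {a, c, d, e}
  {d}  = ᶜ of {a, b, c, e}
  {e}  = ᶜ of {a, b, c, d}
  {b, d}  = ᶜ of {a, c, e}
  {b, e}  = ᶜ of {a, c, d}
  — 22 sets.
Step 4: +10 →
  {a, b}  = {b} ∪ {a}
  {a, d}  = {d} ∪ {a}
  {b, c}  = {b} ∪ {c}
  {c, e}  = {e} ∪ {c}
  {d, e}  = {e} ∪ {d}
  {a, b, c}  = {b} ∪ {a, c}
  {a, b, d}  = {b, d} ∪ {a}
  {a, d, e}  = {a, e} ∪ {d}
  {b, c, e}  = {b, e} ∪ {c}
  {c, d, e}  = {c, d} ∪ {e}
  — 32 sets.
Step 5 adds nothing — fixpoint reached.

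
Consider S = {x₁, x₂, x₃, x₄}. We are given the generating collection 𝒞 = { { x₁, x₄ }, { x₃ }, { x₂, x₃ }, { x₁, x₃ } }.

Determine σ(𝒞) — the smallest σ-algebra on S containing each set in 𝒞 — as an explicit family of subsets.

|σ(𝒞)| = 16.  σ(𝒞) = { {}, { x₁ }, { x₂ }, { x₃ }, { x₄ }, { x₁, x₂ }, { x₁, x₃ }, { x₁, x₄ }, { x₂, x₃ }, { x₂, x₄ }, { x₃, x₄ }, { x₁, x₂, x₃ }, { x₁, x₂, x₄ }, { x₁, x₃, x₄ }, { x₂, x₃, x₄ }, S }

Derivation:
Take S₀ = 𝒞 ∪ {∅, S} = { {}, { x₃ }, { x₁, x₃ }, { x₁, x₄ }, { x₂, x₃ }, S }.
Round 1. New:
  { x₂, x₄ }  = { x₁, x₃ }ᶜ
  { x₁, x₂, x₃ }  = { x₂, x₃ } ∪ { x₁, x₃ }
  { x₁, x₂, x₄ }  = { x₃ }ᶜ
  { x₁, x₃, x₄ }  = { x₃ } ∪ { x₁, x₄ }
  — 10 sets.
Round 2: 3 new —
  { x₂ }  = { x₁, x₃, x₄ }ᶜ
  { x₄ }  = { x₁, x₂, x₃ }ᶜ
  { x₂, x₃, x₄ }  = { x₃ } ∪ { x₂, x₄ }
  — 13 sets.
Round 3: 2 new —
  { x₁ }  = { x₂, x₃, x₄ }ᶜ
  { x₃, x₄ }  = { x₃ } ∪ { x₄ }
  — 15 sets.
Round 4 adds 1:
  { x₁, x₂ }  = { x₃, x₄ }ᶜ
  — 16 sets.
Round 5 adds nothing — fixpoint reached.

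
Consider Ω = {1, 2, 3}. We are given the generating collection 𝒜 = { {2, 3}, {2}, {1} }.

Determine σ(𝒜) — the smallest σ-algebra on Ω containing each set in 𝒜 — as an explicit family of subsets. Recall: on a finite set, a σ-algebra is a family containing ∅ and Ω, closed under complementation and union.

Begin from { ∅, {1}, {2}, {2, 3}, Ω } (that is, 𝒜 plus ∅ and Ω).
Step 1 adds 2:
  {1, 2}  = {2} ∪ {1}
  {1, 3}  = complement {2}
Step 2 (1 new):
  {3}  = complement {1, 2}
Step 3: stable.

|σ(𝒜)| = 8.  σ(𝒜) = { ∅, {1}, {2}, {3}, {1, 2}, {1, 3}, {2, 3}, Ω }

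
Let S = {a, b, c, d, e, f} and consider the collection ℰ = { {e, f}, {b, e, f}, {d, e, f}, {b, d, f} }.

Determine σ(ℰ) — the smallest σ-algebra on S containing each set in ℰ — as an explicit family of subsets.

Begin from { {}, {e, f}, {b, d, f}, {b, e, f}, {d, e, f}, S } (that is, ℰ plus ∅ and S).
Iteration 1 adds 5:
  {a, b, c}  = S∖{d, e, f}
  {a, c, d}  = S∖{b, e, f}
  {a, c, e}  = S∖{b, d, f}
  {a, b, c, d}  = S∖{e, f}
  {b, d, e, f}  = {b, d, f} ∪ {e, f}
Iteration 2: 8 new —
  {a, c}  = S∖{b, d, e, f}
  {a, b, c, e}  = {a, b, c} ∪ {a, c, e}
  {a, c, d, e}  = {a, c, e} ∪ {a, c, d}
  {a, c, e, f}  = {e, f} ∪ {a, c, e}
  {a, b, c, d, e}  = {a, c, e} ∪ {a, b, c, d}
  {a, b, c, d, f}  = {b, d, f} ∪ {a, b, c}
  {a, b, c, e, f}  = {a, b, c} ∪ {e, f}
  {a, c, d, e, f}  = {e, f} ∪ {a, c, d}
Iteration 3 adds 7:
  {b}  = S∖{a, c, d, e, f}
  {d}  = S∖{a, b, c, e, f}
  {e}  = S∖{a, b, c, d, f}
  {f}  = S∖{a, b, c, d, e}
  {b, d}  = S∖{a, c, e, f}
  {b, f}  = S∖{a, c, d, e}
  {d, f}  = S∖{a, b, c, e}
Iteration 4 adds 6:
  {b, e}  = {b} ∪ {e}
  {d, e}  = {e} ∪ {d}
  {a, c, f}  = {f} ∪ {a, c}
  {b, d, e}  = {e} ∪ {b, d}
  {a, b, c, f}  = {a, b, c} ∪ {b, f}
  {a, c, d, f}  = {f} ∪ {a, c, d}
Iteration 5: closed — nothing new.

Therefore σ(ℰ) = { {}, {b}, {d}, {e}, {f}, {a, c}, {b, d}, {b, e}, {b, f}, {d, e}, {d, f}, {e, f}, {a, b, c}, {a, c, d}, {a, c, e}, {a, c, f}, {b, d, e}, {b, d, f}, {b, e, f}, {d, e, f}, {a, b, c, d}, {a, b, c, e}, {a, b, c, f}, {a, c, d, e}, {a, c, d, f}, {a, c, e, f}, {b, d, e, f}, {a, b, c, d, e}, {a, b, c, d, f}, {a, b, c, e, f}, {a, c, d, e, f}, S } (|σ(ℰ)| = 32).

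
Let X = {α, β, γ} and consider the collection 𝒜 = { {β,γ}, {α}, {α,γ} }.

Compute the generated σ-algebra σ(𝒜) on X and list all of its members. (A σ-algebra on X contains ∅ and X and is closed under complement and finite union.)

Begin from { {}, {α}, {α,γ}, {β,γ}, X } (that is, 𝒜 plus ∅ and X).
Step 1: 1 new —
  {β}  = X∖{α,γ}
  |family| = 6
Step 2: 1 new —
  {α,β}  = {β} ∪ {α}
  |family| = 7
Step 3. New:
  {γ}  = X∖{α,β}
  |family| = 8
Step 4 adds nothing — fixpoint reached.

Hence σ(𝒜) has 8 members: { {}, {α}, {β}, {γ}, {α,β}, {α,γ}, {β,γ}, X }.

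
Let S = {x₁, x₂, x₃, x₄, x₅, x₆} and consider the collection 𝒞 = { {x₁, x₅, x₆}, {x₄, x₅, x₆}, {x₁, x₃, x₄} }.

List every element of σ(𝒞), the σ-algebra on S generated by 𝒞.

Start: 𝒞 ∪ {∅, S} = { {}, {x₁, x₃, x₄}, {x₁, x₅, x₆}, {x₄, x₅, x₆}, S }.
Round 1. New:
  {x₁, x₂, x₃}  = complement {x₄, x₅, x₆}
  {x₂, x₃, x₄}  = complement {x₁, x₅, x₆}
  {x₂, x₅, x₆}  = complement {x₁, x₃, x₄}
  {x₁, x₄, x₅, x₆}  = {x₁, x₅, x₆} ∪ {x₄, x₅, x₆}
  {x₁, x₃, x₄, x₅, x₆}  = {x₁, x₃, x₄} ∪ {x₁, x₅, x₆}
  (now 10)
Round 2 (8 new):
  {x₂}  = complement {x₁, x₃, x₄, x₅, x₆}
  {x₂, x₃}  = complement {x₁, x₄, x₅, x₆}
  {x₁, x₂, x₃, x₄}  = {x₂, x₃, x₄} ∪ {x₁, x₂, x₃}
  {x₁, x₂, x₅, x₆}  = {x₂, x₅, x₆} ∪ {x₁, x₅, x₆}
  {x₂, x₄, x₅, x₆}  = {x₂, x₅, x₆} ∪ {x₄, x₅, x₆}
  {x₁, x₂, x₃, x₅, x₆}  = {x₁, x₂, x₃} ∪ {x₂, x₅, x₆}
  {x₁, x₂, x₄, x₅, x₆}  = {x₁, x₄, x₅, x₆} ∪ {x₂, x₅, x₆}
  {x₂, x₃, x₄, x₅, x₆}  = {x₂, x₃, x₄} ∪ {x₂, x₅, x₆}
  (now 18)
Round 3. New:
  {x₁}  = complement {x₂, x₃, x₄, x₅, x₆}
  {x₃}  = complement {x₁, x₂, x₄, x₅, x₆}
  {x₄}  = complement {x₁, x₂, x₃, x₅, x₆}
  {x₁, x₃}  = complement {x₂, x₄, x₅, x₆}
  {x₃, x₄}  = complement {x₁, x₂, x₅, x₆}
  {x₅, x₆}  = complement {x₁, x₂, x₃, x₄}
  {x₂, x₃, x₅, x₆}  = {x₂, x₃} ∪ {x₂, x₅, x₆}
  (now 25)
Round 4 adds 6:
  {x₁, x₂}  = {x₁} ∪ {x₂}
  {x₁, x₄}  = complement {x₂, x₃, x₅, x₆}
  {x₂, x₄}  = {x₂} ∪ {x₄}
  {x₃, x₅, x₆}  = {x₅, x₆} ∪ {x₃}
  {x₁, x₃, x₅, x₆}  = {x₅, x₆} ∪ {x₁, x₃}
  {x₃, x₄, x₅, x₆}  = {x₃, x₄} ∪ {x₅, x₆}
  (now 31)
Round 5: +1 →
  {x₁, x₂, x₄}  = complement {x₃, x₅, x₆}
  (now 32)
Round 6: already closed under ᶜ and ∪.

σ(𝒞) = { {}, {x₁}, {x₂}, {x₃}, {x₄}, {x₁, x₂}, {x₁, x₃}, {x₁, x₄}, {x₂, x₃}, {x₂, x₄}, {x₃, x₄}, {x₅, x₆}, {x₁, x₂, x₃}, {x₁, x₂, x₄}, {x₁, x₃, x₄}, {x₁, x₅, x₆}, {x₂, x₃, x₄}, {x₂, x₅, x₆}, {x₃, x₅, x₆}, {x₄, x₅, x₆}, {x₁, x₂, x₃, x₄}, {x₁, x₂, x₅, x₆}, {x₁, x₃, x₅, x₆}, {x₁, x₄, x₅, x₆}, {x₂, x₃, x₅, x₆}, {x₂, x₄, x₅, x₆}, {x₃, x₄, x₅, x₆}, {x₁, x₂, x₃, x₅, x₆}, {x₁, x₂, x₄, x₅, x₆}, {x₁, x₃, x₄, x₅, x₆}, {x₂, x₃, x₄, x₅, x₆}, S }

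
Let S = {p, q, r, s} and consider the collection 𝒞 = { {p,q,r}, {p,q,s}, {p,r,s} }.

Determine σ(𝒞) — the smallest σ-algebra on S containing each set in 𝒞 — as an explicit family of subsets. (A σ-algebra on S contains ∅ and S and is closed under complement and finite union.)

Begin from { {}, {p,q,r}, {p,q,s}, {p,r,s}, S } (that is, 𝒞 plus ∅ and S).
Iteration 1: +3 →
  {q}  = {p,r,s}ᶜ
  {r}  = {p,q,s}ᶜ
  {s}  = {p,q,r}ᶜ
  (now 8)
Iteration 2: +3 →
  {q,r}  = {r} ∪ {q}
  {q,s}  = {s} ∪ {q}
  {r,s}  = {s} ∪ {r}
  (now 11)
Iteration 3: 4 new —
  {p,q}  = {r,s}ᶜ
  {p,r}  = {q,s}ᶜ
  {p,s}  = {q,r}ᶜ
  {q,r,s}  = {r} ∪ {q,s}
  (now 15)
Iteration 4: +1 →
  {p}  = {q,r,s}ᶜ
  (now 16)
Iteration 5: already closed under ᶜ and ∪.

|σ(𝒞)| = 16.  σ(𝒞) = { {}, {p}, {q}, {r}, {s}, {p,q}, {p,r}, {p,s}, {q,r}, {q,s}, {r,s}, {p,q,r}, {p,q,s}, {p,r,s}, {q,r,s}, S }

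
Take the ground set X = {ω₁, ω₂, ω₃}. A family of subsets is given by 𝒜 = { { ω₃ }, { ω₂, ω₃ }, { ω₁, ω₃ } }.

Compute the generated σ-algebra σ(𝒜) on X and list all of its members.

Seed the family with 𝒜 together with ∅ and X: { ∅, { ω₃ }, { ω₁, ω₃ }, { ω₂, ω₃ }, X }.
Step 1: 3 new —
  { ω₁ }  = ᶜ of { ω₂, ω₃ }
  { ω₂ }  = ᶜ of { ω₁, ω₃ }
  { ω₁, ω₂ }  = ᶜ of { ω₃ }
  — 8 sets.
Step 2: stable.

Hence σ(𝒜) has 8 members: { ∅, { ω₁ }, { ω₂ }, { ω₃ }, { ω₁, ω₂ }, { ω₁, ω₃ }, { ω₂, ω₃ }, X }.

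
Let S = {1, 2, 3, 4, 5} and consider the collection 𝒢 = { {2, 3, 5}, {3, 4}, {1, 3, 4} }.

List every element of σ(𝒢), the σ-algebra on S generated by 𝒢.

Start: 𝒢 ∪ {∅, S} = { {}, {3, 4}, {1, 3, 4}, {2, 3, 5}, S }.
Pass 1. New:
  {1, 4}  = ᶜ of {2, 3, 5}
  {2, 5}  = ᶜ of {1, 3, 4}
  {1, 2, 5}  = ᶜ of {3, 4}
  {2, 3, 4, 5}  = {3, 4} ∪ {2, 3, 5}
Pass 2: +3 →
  {1}  = ᶜ of {2, 3, 4, 5}
  {1, 2, 3, 5}  = {1, 2, 5} ∪ {2, 3, 5}
  {1, 2, 4, 5}  = {2, 5} ∪ {1, 4}
Pass 3: 2 new —
  {3}  = ᶜ of {1, 2, 4, 5}
  {4}  = ᶜ of {1, 2, 3, 5}
Pass 4: +2 →
  {1, 3}  = {3} ∪ {1}
  {2, 4, 5}  = {2, 5} ∪ {4}
Pass 5 adds nothing — fixpoint reached.

|σ(𝒢)| = 16.  σ(𝒢) = { {}, {1}, {3}, {4}, {1, 3}, {1, 4}, {2, 5}, {3, 4}, {1, 2, 5}, {1, 3, 4}, {2, 3, 5}, {2, 4, 5}, {1, 2, 3, 5}, {1, 2, 4, 5}, {2, 3, 4, 5}, S }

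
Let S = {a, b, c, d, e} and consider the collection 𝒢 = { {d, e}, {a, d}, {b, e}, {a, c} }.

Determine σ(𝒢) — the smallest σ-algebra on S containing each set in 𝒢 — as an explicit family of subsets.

Answer: σ(𝒢) = { {}, {a}, {b}, {c}, {d}, {e}, {a, b}, {a, c}, {a, d}, {a, e}, {b, c}, {b, d}, {b, e}, {c, d}, {c, e}, {d, e}, {a, b, c}, {a, b, d}, {a, b, e}, {a, c, d}, {a, c, e}, {a, d, e}, {b, c, d}, {b, c, e}, {b, d, e}, {c, d, e}, {a, b, c, d}, {a, b, c, e}, {a, b, d, e}, {a, c, d, e}, {b, c, d, e}, S }

Trace:
Seed the family with 𝒢 together with ∅ and S: { {}, {a, c}, {a, d}, {b, e}, {d, e}, S }.
Pass 1 adds 8:
  {a, b, c}  = ᶜ of {d, e}
  {a, c, d}  = ᶜ of {b, e}
  {a, d, e}  = {d, e} ∪ {a, d}
  {b, c, e}  = ᶜ of {a, d}
  {b, d, e}  = ᶜ of {a, c}
  {a, b, c, e}  = {b, e} ∪ {a, c}
  {a, b, d, e}  = {b, e} ∪ {a, d}
  {a, c, d, e}  = {d, e} ∪ {a, c}
  (now 14)
Pass 2 adds 6:
  {b}  = ᶜ of {a, c, d, e}
  {c}  = ᶜ of {a, b, d, e}
  {d}  = ᶜ of {a, b, c, e}
  {b, c}  = ᶜ of {a, d, e}
  {a, b, c, d}  = {a, b, c} ∪ {a, c, d}
  {b, c, d, e}  = {d, e} ∪ {b, c, e}
  (now 20)
Pass 3: 7 new —
  {a}  = ᶜ of {b, c, d, e}
  {e}  = ᶜ of {a, b, c, d}
  {b, d}  = {b} ∪ {d}
  {c, d}  = {c} ∪ {d}
  {a, b, d}  = {b} ∪ {a, d}
  {b, c, d}  = {b, c} ∪ {d}
  {c, d, e}  = {d, e} ∪ {c}
  (now 27)
Pass 4. New:
  {a, b}  = ᶜ of {c, d, e}
  {a, e}  = ᶜ of {b, c, d}
  {c, e}  = ᶜ of {a, b, d}
  {a, b, e}  = ᶜ of {c, d}
  {a, c, e}  = ᶜ of {b, d}
  (now 32)
Pass 5: stable.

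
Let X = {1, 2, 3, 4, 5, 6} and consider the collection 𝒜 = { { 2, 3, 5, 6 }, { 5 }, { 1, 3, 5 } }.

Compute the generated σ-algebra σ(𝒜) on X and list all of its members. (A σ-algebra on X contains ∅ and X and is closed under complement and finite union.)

Take S₀ = 𝒜 ∪ {∅, X} = { {  }, { 5 }, { 1, 3, 5 }, { 2, 3, 5, 6 }, X }.
Pass 1. New:
  { 1, 4 }  = complement { 2, 3, 5, 6 }
  { 2, 4, 6 }  = complement { 1, 3, 5 }
  { 1, 2, 3, 4, 6 }  = complement { 5 }
  { 1, 2, 3, 5, 6 }  = { 1, 3, 5 } ∪ { 2, 3, 5, 6 }
  — 9 sets.
Pass 2 adds 6:
  { 4 }  = complement { 1, 2, 3, 5, 6 }
  { 1, 4, 5 }  = { 5 } ∪ { 1, 4 }
  { 1, 2, 4, 6 }  = { 2, 4, 6 } ∪ { 1, 4 }
  { 1, 3, 4, 5 }  = { 1, 3, 5 } ∪ { 1, 4 }
  { 2, 4, 5, 6 }  = { 2, 4, 6 } ∪ { 5 }
  { 2, 3, 4, 5, 6 }  = { 2, 4, 6 } ∪ { 2, 3, 5, 6 }
  — 15 sets.
Pass 3: +7 →
  { 1 }  = complement { 2, 3, 4, 5, 6 }
  { 1, 3 }  = complement { 2, 4, 5, 6 }
  { 2, 6 }  = complement { 1, 3, 4, 5 }
  { 3, 5 }  = complement { 1, 2, 4, 6 }
  { 4, 5 }  = { 4 } ∪ { 5 }
  { 2, 3, 6 }  = complement { 1, 4, 5 }
  { 1, 2, 4, 5, 6 }  = { 1, 4, 5 } ∪ { 2, 4, 6 }
  — 22 sets.
Pass 4 adds 8:
  { 3 }  = complement { 1, 2, 4, 5, 6 }
  { 1, 5 }  = { 5 } ∪ { 1 }
  { 1, 2, 6 }  = { 2, 6 } ∪ { 1 }
  { 1, 3, 4 }  = { 1, 4 } ∪ { 1, 3 }
  { 2, 5, 6 }  = { 2, 6 } ∪ { 5 }
  { 3, 4, 5 }  = { 4, 5 } ∪ { 3, 5 }
  { 1, 2, 3, 6 }  = complement { 4, 5 }
  { 2, 3, 4, 6 }  = { 2, 4, 6 } ∪ { 2, 3, 6 }
  — 30 sets.
Pass 5. New:
  { 3, 4 }  = { 3 } ∪ { 4 }
  { 1, 2, 5, 6 }  = { 1 } ∪ { 2, 5, 6 }
  — 32 sets.
Pass 6: no new sets; the family is a σ-algebra.

|σ(𝒜)| = 32.  σ(𝒜) = { {  }, { 1 }, { 3 }, { 4 }, { 5 }, { 1, 3 }, { 1, 4 }, { 1, 5 }, { 2, 6 }, { 3, 4 }, { 3, 5 }, { 4, 5 }, { 1, 2, 6 }, { 1, 3, 4 }, { 1, 3, 5 }, { 1, 4, 5 }, { 2, 3, 6 }, { 2, 4, 6 }, { 2, 5, 6 }, { 3, 4, 5 }, { 1, 2, 3, 6 }, { 1, 2, 4, 6 }, { 1, 2, 5, 6 }, { 1, 3, 4, 5 }, { 2, 3, 4, 6 }, { 2, 3, 5, 6 }, { 2, 4, 5, 6 }, { 1, 2, 3, 4, 6 }, { 1, 2, 3, 5, 6 }, { 1, 2, 4, 5, 6 }, { 2, 3, 4, 5, 6 }, X }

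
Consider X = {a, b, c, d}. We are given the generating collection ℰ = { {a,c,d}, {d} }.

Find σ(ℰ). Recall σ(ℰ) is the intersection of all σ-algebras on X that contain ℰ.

Begin from { ∅, {d}, {a,c,d}, X } (that is, ℰ plus ∅ and X).
Iteration 1: 2 new —
  {b}  = X∖{a,c,d}
  {a,b,c}  = X∖{d}
  (now 6)
Iteration 2: 1 new —
  {b,d}  = {d} ∪ {b}
  (now 7)
Iteration 3: 1 new —
  {a,c}  = X∖{b,d}
  (now 8)
Iteration 4: no new sets; the family is a σ-algebra.

|σ(ℰ)| = 8.  σ(ℰ) = { ∅, {b}, {d}, {a,c}, {b,d}, {a,b,c}, {a,c,d}, X }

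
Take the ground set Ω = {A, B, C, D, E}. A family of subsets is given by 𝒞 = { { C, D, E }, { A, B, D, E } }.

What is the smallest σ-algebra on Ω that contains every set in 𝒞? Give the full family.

Start: 𝒞 ∪ {∅, Ω} = { {  }, { C, D, E }, { A, B, D, E }, Ω }.
Step 1: 2 new —
  { C }  = ᶜ of { A, B, D, E }
  { A, B }  = ᶜ of { C, D, E }
  [6 total]
Step 2: 1 new —
  { A, B, C }  = { C } ∪ { A, B }
  [7 total]
Step 3: 1 new —
  { D, E }  = ᶜ of { A, B, C }
  [8 total]
Step 4 adds nothing — fixpoint reached.

Therefore σ(𝒞) = { {  }, { C }, { A, B }, { D, E }, { A, B, C }, { C, D, E }, { A, B, D, E }, Ω } (|σ(𝒞)| = 8).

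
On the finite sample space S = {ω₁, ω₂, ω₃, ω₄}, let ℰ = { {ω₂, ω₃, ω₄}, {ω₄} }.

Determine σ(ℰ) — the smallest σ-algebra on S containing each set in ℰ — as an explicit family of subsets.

σ(ℰ) = { {}, {ω₁}, {ω₄}, {ω₁, ω₄}, {ω₂, ω₃}, {ω₁, ω₂, ω₃}, {ω₂, ω₃, ω₄}, S }

Trace:
Begin from { {}, {ω₄}, {ω₂, ω₃, ω₄}, S } (that is, ℰ plus ∅ and S).
Pass 1: +2 →
  {ω₁}  = ᶜ of {ω₂, ω₃, ω₄}
  {ω₁, ω₂, ω₃}  = ᶜ of {ω₄}
  — 6 sets.
Pass 2: +1 →
  {ω₁, ω₄}  = {ω₄} ∪ {ω₁}
  — 7 sets.
Pass 3: +1 →
  {ω₂, ω₃}  = ᶜ of {ω₁, ω₄}
  — 8 sets.
Pass 4: no new sets; the family is a σ-algebra.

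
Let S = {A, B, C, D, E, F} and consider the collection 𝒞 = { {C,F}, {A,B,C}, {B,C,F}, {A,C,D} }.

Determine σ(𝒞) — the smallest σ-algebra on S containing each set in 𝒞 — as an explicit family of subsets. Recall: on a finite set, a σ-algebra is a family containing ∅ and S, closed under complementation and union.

Answer: σ(𝒞) = { {}, {A}, {B}, {C}, {D}, {E}, {F}, {A,B}, {A,C}, {A,D}, {A,E}, {A,F}, {B,C}, {B,D}, {B,E}, {B,F}, {C,D}, {C,E}, {C,F}, {D,E}, {D,F}, {E,F}, {A,B,C}, {A,B,D}, {A,B,E}, {A,B,F}, {A,C,D}, {A,C,E}, {A,C,F}, {A,D,E}, {A,D,F}, {A,E,F}, {B,C,D}, {B,C,E}, {B,C,F}, {B,D,E}, {B,D,F}, {B,E,F}, {C,D,E}, {C,D,F}, {C,E,F}, {D,E,F}, {A,B,C,D}, {A,B,C,E}, {A,B,C,F}, {A,B,D,E}, {A,B,D,F}, {A,B,E,F}, {A,C,D,E}, {A,C,D,F}, {A,C,E,F}, {A,D,E,F}, {B,C,D,E}, {B,C,D,F}, {B,C,E,F}, {B,D,E,F}, {C,D,E,F}, {A,B,C,D,E}, {A,B,C,D,F}, {A,B,C,E,F}, {A,B,D,E,F}, {A,C,D,E,F}, {B,C,D,E,F}, S }

Trace:
Take S₀ = 𝒞 ∪ {∅, S} = { {}, {C,F}, {A,B,C}, {A,C,D}, {B,C,F}, S }.
Step 1 adds 8:
  {A,D,E}  = ᶜ of {B,C,F}
  {B,E,F}  = ᶜ of {A,C,D}
  {D,E,F}  = ᶜ of {A,B,C}
  {A,B,C,D}  = {A,C,D} ∪ {A,B,C}
  {A,B,C,F}  = {A,B,C} ∪ {C,F}
  {A,B,D,E}  = ᶜ of {C,F}
  {A,C,D,F}  = {A,C,D} ∪ {C,F}
  {A,B,C,D,F}  = {A,C,D} ∪ {B,C,F}
  (now 14)
Step 2: +14 →
  {E}  = ᶜ of {A,B,C,D,F}
  {B,E}  = ᶜ of {A,C,D,F}
  {D,E}  = ᶜ of {A,B,C,F}
  {E,F}  = ᶜ of {A,B,C,D}
  {A,C,D,E}  = {A,D,E} ∪ {A,C,D}
  {A,D,E,F}  = {A,D,E} ∪ {D,E,F}
  {B,C,E,F}  = {B,C,F} ∪ {B,E,F}
  {B,D,E,F}  = {B,E,F} ∪ {D,E,F}
  {C,D,E,F}  = {C,F} ∪ {D,E,F}
  {A,B,C,D,E}  = {A,D,E} ∪ {A,B,C}
  {A,B,C,E,F}  = {A,B,C} ∪ {B,E,F}
  {A,B,D,E,F}  = {A,D,E} ∪ {B,E,F}
  {A,C,D,E,F}  = {A,D,E} ∪ {C,F}
  {B,C,D,E,F}  = {B,C,F} ∪ {D,E,F}
  (now 28)
Step 3 adds 13:
  {A}  = ᶜ of {B,C,D,E,F}
  {B}  = ᶜ of {A,C,D,E,F}
  {C}  = ᶜ of {A,B,D,E,F}
  {D}  = ᶜ of {A,B,C,E,F}
  {F}  = ᶜ of {A,B,C,D,E}
  {A,B}  = ᶜ of {C,D,E,F}
  {A,C}  = ᶜ of {B,D,E,F}
  {A,D}  = ᶜ of {B,C,E,F}
  {B,C}  = ᶜ of {A,D,E,F}
  {B,F}  = ᶜ of {A,C,D,E}
  {B,D,E}  = {B,E} ∪ {D,E}
  {C,E,F}  = {E,F} ∪ {C,F}
  {A,B,C,E}  = {B,E} ∪ {A,B,C}
  (now 41)
Step 4 adds 23:
  {A,E}  = {A} ∪ {E}
  {A,F}  = {A} ∪ {F}
  {B,D}  = {B} ∪ {D}
  {C,D}  = {C} ∪ {D}
  {C,E}  = {C} ∪ {E}
  {D,F}  = ᶜ of {A,B,C,E}
  {A,B,D}  = ᶜ of {C,E,F}
  {A,B,E}  = {A,B} ∪ {B,E}
  {A,B,F}  = {A,B} ∪ {B,F}
  {A,C,E}  = {A,C} ∪ {E}
  {A,C,F}  = ᶜ of {B,D,E}
  {A,D,F}  = {A,D} ∪ {F}
  {A,E,F}  = {A} ∪ {E,F}
  {B,C,D}  = {B,C} ∪ {D}
  {B,C,E}  = {C} ∪ {B,E}
  {B,D,F}  = {B,F} ∪ {D}
  {C,D,E}  = {D,E} ∪ {C}
  {C,D,F}  = {C,F} ∪ {D}
  {A,B,D,F}  = {B,F} ∪ {A,D}
  {A,B,E,F}  = {A,B} ∪ {E,F}
  {A,C,E,F}  = {A,C} ∪ {E,F}
  {B,C,D,E}  = {D,E} ∪ {B,C}
  {B,C,D,F}  = {B,C,F} ∪ {D}
  (now 64)
Step 5: stable.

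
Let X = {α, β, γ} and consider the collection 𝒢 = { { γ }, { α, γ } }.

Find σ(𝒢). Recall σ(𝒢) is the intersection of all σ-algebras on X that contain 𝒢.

σ(𝒢) (8 sets): { {}, { α }, { β }, { γ }, { α, β }, { α, γ }, { β, γ }, X }

Trace:
Start: 𝒢 ∪ {∅, X} = { {}, { γ }, { α, γ }, X }.
Step 1 (2 new):
  { β }  = X∖{ α, γ }
  { α, β }  = X∖{ γ }
Step 2: +1 →
  { β, γ }  = { γ } ∪ { β }
Step 3 (1 new):
  { α }  = X∖{ β, γ }
Step 4 adds nothing — fixpoint reached.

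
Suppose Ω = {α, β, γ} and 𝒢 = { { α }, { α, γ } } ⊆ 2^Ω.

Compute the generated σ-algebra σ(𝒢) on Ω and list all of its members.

Answer: σ(𝒢) = { {  }, { α }, { β }, { γ }, { α, β }, { α, γ }, { β, γ }, Ω }

Check:
Initial family (4 sets): { {  }, { α }, { α, γ }, Ω }.
Pass 1 adds 2:
  { β }  = ᶜ of { α, γ }
  { β, γ }  = ᶜ of { α }
  |family| = 6
Pass 2 adds 1:
  { α, β }  = { β } ∪ { α }
  |family| = 7
Pass 3: +1 →
  { γ }  = ᶜ of { α, β }
  |family| = 8
After Pass 4 the family is unchanged; done.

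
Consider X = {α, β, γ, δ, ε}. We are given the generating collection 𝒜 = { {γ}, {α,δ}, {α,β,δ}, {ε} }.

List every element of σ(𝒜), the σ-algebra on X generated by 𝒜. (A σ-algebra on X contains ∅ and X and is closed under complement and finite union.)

Initial family (6 sets): { ∅, {γ}, {ε}, {α,δ}, {α,β,δ}, X }.
Iteration 1. New:
  {γ,ε}  = X∖{α,β,δ}
  {α,γ,δ}  = {γ} ∪ {α,δ}
  {α,δ,ε}  = {α,δ} ∪ {ε}
  {β,γ,ε}  = X∖{α,δ}
  {α,β,γ,δ}  = X∖{ε}
  {α,β,δ,ε}  = X∖{γ}
  (now 12)
Iteration 2: +3 →
  {β,γ}  = X∖{α,δ,ε}
  {β,ε}  = X∖{α,γ,δ}
  {α,γ,δ,ε}  = {α,δ,ε} ∪ {γ}
  (now 15)
Iteration 3 adds 1:
  {β}  = X∖{α,γ,δ,ε}
  (now 16)
Iteration 4: closed — nothing new.

Hence σ(𝒜) has 16 members: { ∅, {β}, {γ}, {ε}, {α,δ}, {β,γ}, {β,ε}, {γ,ε}, {α,β,δ}, {α,γ,δ}, {α,δ,ε}, {β,γ,ε}, {α,β,γ,δ}, {α,β,δ,ε}, {α,γ,δ,ε}, X }.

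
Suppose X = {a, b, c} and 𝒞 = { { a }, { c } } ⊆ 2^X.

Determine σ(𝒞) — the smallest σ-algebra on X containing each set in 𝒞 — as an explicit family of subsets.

σ(𝒞) (8 sets): { {}, { a }, { b }, { c }, { a, b }, { a, c }, { b, c }, X }

Trace:
Seed the family with 𝒞 together with ∅ and X: { {}, { a }, { c }, X }.
Round 1 (3 new):
  { a, b }  = complement { c }
  { a, c }  = { c } ∪ { a }
  { b, c }  = complement { a }
  (now 7)
Round 2: 1 new —
  { b }  = complement { a, c }
  (now 8)
Round 3: closed — nothing new.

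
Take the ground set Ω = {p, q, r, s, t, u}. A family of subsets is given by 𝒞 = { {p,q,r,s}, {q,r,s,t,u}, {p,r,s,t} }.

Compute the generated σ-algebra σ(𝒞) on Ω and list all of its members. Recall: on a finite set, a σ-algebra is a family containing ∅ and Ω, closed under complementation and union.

Answer: σ(𝒞) = { ∅, {p}, {q}, {t}, {u}, {p,q}, {p,t}, {p,u}, {q,t}, {q,u}, {r,s}, {t,u}, {p,q,t}, {p,q,u}, {p,r,s}, {p,t,u}, {q,r,s}, {q,t,u}, {r,s,t}, {r,s,u}, {p,q,r,s}, {p,q,t,u}, {p,r,s,t}, {p,r,s,u}, {q,r,s,t}, {q,r,s,u}, {r,s,t,u}, {p,q,r,s,t}, {p,q,r,s,u}, {p,r,s,t,u}, {q,r,s,t,u}, Ω }

Trace:
Start: 𝒞 ∪ {∅, Ω} = { ∅, {p,q,r,s}, {p,r,s,t}, {q,r,s,t,u}, Ω }.
Pass 1: 4 new —
  {p}  = Ω∖{q,r,s,t,u}
  {q,u}  = Ω∖{p,r,s,t}
  {t,u}  = Ω∖{p,q,r,s}
  {p,q,r,s,t}  = {p,r,s,t} ∪ {p,q,r,s}
Pass 2 adds 6:
  {u}  = Ω∖{p,q,r,s,t}
  {p,q,u}  = {q,u} ∪ {p}
  {p,t,u}  = {t,u} ∪ {p}
  {q,t,u}  = {t,u} ∪ {q,u}
  {p,q,r,s,u}  = {q,u} ∪ {p,q,r,s}
  {p,r,s,t,u}  = {t,u} ∪ {p,r,s,t}
Pass 3 adds 7:
  {q}  = Ω∖{p,r,s,t,u}
  {t}  = Ω∖{p,q,r,s,u}
  {p,u}  = {p} ∪ {u}
  {p,r,s}  = Ω∖{q,t,u}
  {q,r,s}  = Ω∖{p,t,u}
  {r,s,t}  = Ω∖{p,q,u}
  {p,q,t,u}  = {t,u} ∪ {p,q,u}
Pass 4 adds 8:
  {p,q}  = {q} ∪ {p}
  {p,t}  = {t} ∪ {p}
  {q,t}  = {q} ∪ {t}
  {r,s}  = Ω∖{p,q,t,u}
  {p,r,s,u}  = {p,u} ∪ {p,r,s}
  {q,r,s,t}  = Ω∖{p,u}
  {q,r,s,u}  = {q,r,s} ∪ {q,u}
  {r,s,t,u}  = {r,s,t} ∪ {t,u}
Pass 5: 2 new —
  {p,q,t}  = {q,t} ∪ {p,q}
  {r,s,u}  = {r,s} ∪ {u}
Pass 6: already closed under ᶜ and ∪.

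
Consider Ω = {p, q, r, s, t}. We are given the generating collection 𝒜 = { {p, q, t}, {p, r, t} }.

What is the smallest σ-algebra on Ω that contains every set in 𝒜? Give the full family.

Answer: σ(𝒜) = { {}, {q}, {r}, {s}, {p, t}, {q, r}, {q, s}, {r, s}, {p, q, t}, {p, r, t}, {p, s, t}, {q, r, s}, {p, q, r, t}, {p, q, s, t}, {p, r, s, t}, Ω }

Check:
Start: 𝒜 ∪ {∅, Ω} = { {}, {p, q, t}, {p, r, t}, Ω }.
Pass 1 (3 new):
  {q, s}  = {p, r, t}ᶜ
  {r, s}  = {p, q, t}ᶜ
  {p, q, r, t}  = {p, r, t} ∪ {p, q, t}
  — 7 sets.
Pass 2 adds 4:
  {s}  = {p, q, r, t}ᶜ
  {q, r, s}  = {r, s} ∪ {q, s}
  {p, q, s, t}  = {p, q, t} ∪ {q, s}
  {p, r, s, t}  = {r, s} ∪ {p, r, t}
  — 11 sets.
Pass 3 (3 new):
  {q}  = {p, r, s, t}ᶜ
  {r}  = {p, q, s, t}ᶜ
  {p, t}  = {q, r, s}ᶜ
  — 14 sets.
Pass 4: +2 →
  {q, r}  = {r} ∪ {q}
  {p, s, t}  = {p, t} ∪ {s}
  — 16 sets.
Pass 5: stable.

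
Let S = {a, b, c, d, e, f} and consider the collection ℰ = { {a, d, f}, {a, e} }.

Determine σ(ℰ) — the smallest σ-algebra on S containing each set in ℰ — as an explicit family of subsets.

Begin from { {}, {a, e}, {a, d, f}, S } (that is, ℰ plus ∅ and S).
Pass 1: +3 →
  {b, c, e}  = S∖{a, d, f}
  {a, d, e, f}  = {a, d, f} ∪ {a, e}
  {b, c, d, f}  = S∖{a, e}
  [7 total]
Pass 2: 4 new —
  {b, c}  = S∖{a, d, e, f}
  {a, b, c, e}  = {b, c, e} ∪ {a, e}
  {a, b, c, d, f}  = {b, c, d, f} ∪ {a, d, f}
  {b, c, d, e, f}  = {b, c, e} ∪ {b, c, d, f}
  [11 total]
Pass 3 adds 3:
  {a}  = S∖{b, c, d, e, f}
  {e}  = S∖{a, b, c, d, f}
  {d, f}  = S∖{a, b, c, e}
  [14 total]
Pass 4 adds 2:
  {a, b, c}  = {b, c} ∪ {a}
  {d, e, f}  = {d, f} ∪ {e}
  [16 total]
Pass 5: no new sets; the family is a σ-algebra.

Therefore σ(ℰ) = { {}, {a}, {e}, {a, e}, {b, c}, {d, f}, {a, b, c}, {a, d, f}, {b, c, e}, {d, e, f}, {a, b, c, e}, {a, d, e, f}, {b, c, d, f}, {a, b, c, d, f}, {b, c, d, e, f}, S } (|σ(ℰ)| = 16).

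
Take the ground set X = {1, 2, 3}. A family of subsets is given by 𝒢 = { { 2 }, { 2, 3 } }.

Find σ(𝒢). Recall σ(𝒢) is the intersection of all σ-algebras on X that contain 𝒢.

σ(𝒢) (8 sets): { ∅, { 1 }, { 2 }, { 3 }, { 1, 2 }, { 1, 3 }, { 2, 3 }, X }

Working:
Seed the family with 𝒢 together with ∅ and X: { ∅, { 2 }, { 2, 3 }, X }.
Step 1: 2 new —
  { 1 }  = { 2, 3 }ᶜ
  { 1, 3 }  = { 2 }ᶜ
  |family| = 6
Step 2 (1 new):
  { 1, 2 }  = { 2 } ∪ { 1 }
  |family| = 7
Step 3: +1 →
  { 3 }  = { 1, 2 }ᶜ
  |family| = 8
Step 4: already closed under ᶜ and ∪.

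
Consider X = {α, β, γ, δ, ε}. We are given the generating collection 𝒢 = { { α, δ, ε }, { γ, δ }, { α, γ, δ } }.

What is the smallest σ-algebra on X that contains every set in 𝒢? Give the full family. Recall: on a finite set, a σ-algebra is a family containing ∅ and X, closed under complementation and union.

Seed the family with 𝒢 together with ∅ and X: { ∅, { γ, δ }, { α, γ, δ }, { α, δ, ε }, X }.
Pass 1 (4 new):
  { β, γ }  = { α, δ, ε }ᶜ
  { β, ε }  = { α, γ, δ }ᶜ
  { α, β, ε }  = { γ, δ }ᶜ
  { α, γ, δ, ε }  = { α, δ, ε } ∪ { α, γ, δ }
  |family| = 9
Pass 2: +7 →
  { β }  = { α, γ, δ, ε }ᶜ
  { β, γ, δ }  = { γ, δ } ∪ { β, γ }
  { β, γ, ε }  = { β, ε } ∪ { β, γ }
  { α, β, γ, δ }  = { α, γ, δ } ∪ { β, γ }
  { α, β, γ, ε }  = { α, β, ε } ∪ { β, γ }
  { α, β, δ, ε }  = { α, δ, ε } ∪ { β, ε }
  { β, γ, δ, ε }  = { β, ε } ∪ { γ, δ }
  |family| = 16
Pass 3 adds 6:
  { α }  = { β, γ, δ, ε }ᶜ
  { γ }  = { α, β, δ, ε }ᶜ
  { δ }  = { α, β, γ, ε }ᶜ
  { ε }  = { α, β, γ, δ }ᶜ
  { α, δ }  = { β, γ, ε }ᶜ
  { α, ε }  = { β, γ, δ }ᶜ
  |family| = 22
Pass 4: +10 →
  { α, β }  = { β } ∪ { α }
  { α, γ }  = { γ } ∪ { α }
  { β, δ }  = { β } ∪ { δ }
  { γ, ε }  = { ε } ∪ { γ }
  { δ, ε }  = { ε } ∪ { δ }
  { α, β, γ }  = { β, γ } ∪ { α }
  { α, β, δ }  = { β } ∪ { α, δ }
  { α, γ, ε }  = { γ } ∪ { α, ε }
  { β, δ, ε }  = { β, ε } ∪ { δ }
  { γ, δ, ε }  = { γ, δ } ∪ { ε }
  |family| = 32
Pass 5: no new sets; the family is a σ-algebra.

Hence σ(𝒢) has 32 members: { ∅, { α }, { β }, { γ }, { δ }, { ε }, { α, β }, { α, γ }, { α, δ }, { α, ε }, { β, γ }, { β, δ }, { β, ε }, { γ, δ }, { γ, ε }, { δ, ε }, { α, β, γ }, { α, β, δ }, { α, β, ε }, { α, γ, δ }, { α, γ, ε }, { α, δ, ε }, { β, γ, δ }, { β, γ, ε }, { β, δ, ε }, { γ, δ, ε }, { α, β, γ, δ }, { α, β, γ, ε }, { α, β, δ, ε }, { α, γ, δ, ε }, { β, γ, δ, ε }, X }.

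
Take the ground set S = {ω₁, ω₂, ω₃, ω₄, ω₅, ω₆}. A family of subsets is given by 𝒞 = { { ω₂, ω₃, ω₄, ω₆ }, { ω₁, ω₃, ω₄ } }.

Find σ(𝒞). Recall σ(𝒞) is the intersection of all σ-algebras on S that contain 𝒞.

σ(𝒞) = { ∅, { ω₁ }, { ω₅ }, { ω₁, ω₅ }, { ω₂, ω₆ }, { ω₃, ω₄ }, { ω₁, ω₂, ω₆ }, { ω₁, ω₃, ω₄ }, { ω₂, ω₅, ω₆ }, { ω₃, ω₄, ω₅ }, { ω₁, ω₂, ω₅, ω₆ }, { ω₁, ω₃, ω₄, ω₅ }, { ω₂, ω₃, ω₄, ω₆ }, { ω₁, ω₂, ω₃, ω₄, ω₆ }, { ω₂, ω₃, ω₄, ω₅, ω₆ }, S }

Check:
Seed the family with 𝒞 together with ∅ and S: { ∅, { ω₁, ω₃, ω₄ }, { ω₂, ω₃, ω₄, ω₆ }, S }.
Pass 1 adds 3:
  { ω₁, ω₅ }  = ᶜ of { ω₂, ω₃, ω₄, ω₆ }
  { ω₂, ω₅, ω₆ }  = ᶜ of { ω₁, ω₃, ω₄ }
  { ω₁, ω₂, ω₃, ω₄, ω₆ }  = { ω₂, ω₃, ω₄, ω₆ } ∪ { ω₁, ω₃, ω₄ }
  (now 7)
Pass 2. New:
  { ω₅ }  = ᶜ of { ω₁, ω₂, ω₃, ω₄, ω₆ }
  { ω₁, ω₂, ω₅, ω₆ }  = { ω₁, ω₅ } ∪ { ω₂, ω₅, ω₆ }
  { ω₁, ω₃, ω₄, ω₅ }  = { ω₁, ω₃, ω₄ } ∪ { ω₁, ω₅ }
  { ω₂, ω₃, ω₄, ω₅, ω₆ }  = { ω₂, ω₃, ω₄, ω₆ } ∪ { ω₂, ω₅, ω₆ }
  (now 11)
Pass 3: +3 →
  { ω₁ }  = ᶜ of { ω₂, ω₃, ω₄, ω₅, ω₆ }
  { ω₂, ω₆ }  = ᶜ of { ω₁, ω₃, ω₄, ω₅ }
  { ω₃, ω₄ }  = ᶜ of { ω₁, ω₂, ω₅, ω₆ }
  (now 14)
Pass 4: 2 new —
  { ω₁, ω₂, ω₆ }  = { ω₂, ω₆ } ∪ { ω₁ }
  { ω₃, ω₄, ω₅ }  = { ω₃, ω₄ } ∪ { ω₅ }
  (now 16)
Pass 5: already closed under ᶜ and ∪.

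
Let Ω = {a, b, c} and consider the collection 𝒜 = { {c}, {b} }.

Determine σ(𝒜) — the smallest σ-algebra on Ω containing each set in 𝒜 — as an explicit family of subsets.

Seed the family with 𝒜 together with ∅ and Ω: { ∅, {b}, {c}, Ω }.
Iteration 1: 3 new —
  {a,b}  = Ω∖{c}
  {a,c}  = Ω∖{b}
  {b,c}  = {c} ∪ {b}
  — 7 sets.
Iteration 2 (1 new):
  {a}  = Ω∖{b,c}
  — 8 sets.
Iteration 3: stable.

Hence σ(𝒜) has 8 members: { ∅, {a}, {b}, {c}, {a,b}, {a,c}, {b,c}, Ω }.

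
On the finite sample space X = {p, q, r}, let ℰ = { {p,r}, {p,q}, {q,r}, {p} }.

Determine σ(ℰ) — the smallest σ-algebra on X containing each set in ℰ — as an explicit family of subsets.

σ(ℰ) (8 sets): { {}, {p}, {q}, {r}, {p,q}, {p,r}, {q,r}, X }

Check:
Begin from { {}, {p}, {p,q}, {p,r}, {q,r}, X } (that is, ℰ plus ∅ and X).
Round 1 adds 2:
  {q}  = complement {p,r}
  {r}  = complement {p,q}
  [8 total]
Round 2 adds nothing — fixpoint reached.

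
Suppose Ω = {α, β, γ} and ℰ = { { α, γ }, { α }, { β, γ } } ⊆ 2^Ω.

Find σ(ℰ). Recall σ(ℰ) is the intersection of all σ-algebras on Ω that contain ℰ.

σ(ℰ) (8 sets): { ∅, { α }, { β }, { γ }, { α, β }, { α, γ }, { β, γ }, Ω }

Check:
Begin from { ∅, { α }, { α, γ }, { β, γ }, Ω } (that is, ℰ plus ∅ and Ω).
Round 1: 1 new —
  { β }  = complement { α, γ }
  [6 total]
Round 2. New:
  { α, β }  = { β } ∪ { α }
  [7 total]
Round 3 adds 1:
  { γ }  = complement { α, β }
  [8 total]
Round 4: no new sets; the family is a σ-algebra.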